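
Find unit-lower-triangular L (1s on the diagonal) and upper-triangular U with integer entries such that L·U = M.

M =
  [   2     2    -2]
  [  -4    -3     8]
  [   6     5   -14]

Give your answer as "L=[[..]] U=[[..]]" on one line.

  row1 -= -2·row0 → [0,1,4]
  row2 -= 3·row0 → [0,-1,-8]
  row2 -= -1·row1 → [0,0,-4]

L=[[1,0,0],[-2,1,0],[3,-1,1]] U=[[2,2,-2],[0,1,4],[0,0,-4]]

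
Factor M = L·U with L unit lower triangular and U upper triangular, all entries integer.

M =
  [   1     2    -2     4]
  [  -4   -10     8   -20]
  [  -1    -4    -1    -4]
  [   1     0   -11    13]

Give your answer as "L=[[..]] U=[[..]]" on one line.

L=[[1,0,0,0],[-4,1,0,0],[-1,1,1,0],[1,1,3,1]] U=[[1,2,-2,4],[0,-2,0,-4],[0,0,-3,4],[0,0,0,1]]

  row1 -= -4·row0 → [0,-2,0,-4]
  row2 -= -1·row0 → [0,-2,-3,0]
  row3 -= 1·row0 → [0,-2,-9,9]
  row2 -= 1·row1 → [0,0,-3,4]
  row3 -= 1·row1 → [0,0,-9,13]
  row3 -= 3·row2 → [0,0,0,1]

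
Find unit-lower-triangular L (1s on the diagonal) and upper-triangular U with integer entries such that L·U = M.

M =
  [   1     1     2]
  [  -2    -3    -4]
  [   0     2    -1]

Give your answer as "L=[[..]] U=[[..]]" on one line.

L=[[1,0,0],[-2,1,0],[0,-2,1]] U=[[1,1,2],[0,-1,0],[0,0,-1]]

  row1 -= -2·row0 → [0,-1,0]
  row2 -= 0·row0 → [0,2,-1]
  row2 -= -2·row1 → [0,0,-1]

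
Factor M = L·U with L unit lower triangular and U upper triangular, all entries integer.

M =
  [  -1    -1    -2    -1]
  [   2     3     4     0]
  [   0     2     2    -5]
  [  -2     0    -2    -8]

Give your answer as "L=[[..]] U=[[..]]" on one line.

  row1 -= -2·row0 → [0,1,0,-2]
  row2 -= 0·row0 → [0,2,2,-5]
  row3 -= 2·row0 → [0,2,2,-6]
  row2 -= 2·row1 → [0,0,2,-1]
  row3 -= 2·row1 → [0,0,2,-2]
  row3 -= 1·row2 → [0,0,0,-1]

L=[[1,0,0,0],[-2,1,0,0],[0,2,1,0],[2,2,1,1]] U=[[-1,-1,-2,-1],[0,1,0,-2],[0,0,2,-1],[0,0,0,-1]]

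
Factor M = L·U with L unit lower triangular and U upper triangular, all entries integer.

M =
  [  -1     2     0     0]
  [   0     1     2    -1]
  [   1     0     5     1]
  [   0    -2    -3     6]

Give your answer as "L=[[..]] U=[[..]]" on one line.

  r1 -= 0·r0 → [0,1,2,-1]
  r2 -= -1·r0 → [0,2,5,1]
  r3 -= 0·r0 → [0,-2,-3,6]
  r2 -= 2·r1 → [0,0,1,3]
  r3 -= -2·r1 → [0,0,1,4]
  r3 -= 1·r2 → [0,0,0,1]

L=[[1,0,0,0],[0,1,0,0],[-1,2,1,0],[0,-2,1,1]] U=[[-1,2,0,0],[0,1,2,-1],[0,0,1,3],[0,0,0,1]]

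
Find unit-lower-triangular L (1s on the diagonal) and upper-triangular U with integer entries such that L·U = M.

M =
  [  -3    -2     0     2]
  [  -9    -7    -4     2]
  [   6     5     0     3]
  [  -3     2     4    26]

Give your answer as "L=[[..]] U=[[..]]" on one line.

  R1 -= 3·R0 → [0,-1,-4,-4]
  R2 -= -2·R0 → [0,1,0,7]
  R3 -= 1·R0 → [0,4,4,24]
  R2 -= -1·R1 → [0,0,-4,3]
  R3 -= -4·R1 → [0,0,-12,8]
  R3 -= 3·R2 → [0,0,0,-1]

L=[[1,0,0,0],[3,1,0,0],[-2,-1,1,0],[1,-4,3,1]] U=[[-3,-2,0,2],[0,-1,-4,-4],[0,0,-4,3],[0,0,0,-1]]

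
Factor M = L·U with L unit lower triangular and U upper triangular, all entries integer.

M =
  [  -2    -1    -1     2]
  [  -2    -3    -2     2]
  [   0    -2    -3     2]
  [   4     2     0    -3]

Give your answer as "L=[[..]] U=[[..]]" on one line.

  row1 -= 1·row0 → [0,-2,-1,0]
  row2 -= 0·row0 → [0,-2,-3,2]
  row3 -= -2·row0 → [0,0,-2,1]
  row2 -= 1·row1 → [0,0,-2,2]
  row3 -= 0·row1 → [0,0,-2,1]
  row3 -= 1·row2 → [0,0,0,-1]

L=[[1,0,0,0],[1,1,0,0],[0,1,1,0],[-2,0,1,1]] U=[[-2,-1,-1,2],[0,-2,-1,0],[0,0,-2,2],[0,0,0,-1]]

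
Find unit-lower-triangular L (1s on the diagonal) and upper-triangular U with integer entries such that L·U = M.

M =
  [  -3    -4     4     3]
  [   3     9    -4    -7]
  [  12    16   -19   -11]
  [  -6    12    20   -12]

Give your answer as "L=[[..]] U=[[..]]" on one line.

  R1 -= -1·R0 → [0,5,0,-4]
  R2 -= -4·R0 → [0,0,-3,1]
  R3 -= 2·R0 → [0,20,12,-18]
  R2 -= 0·R1 → [0,0,-3,1]
  R3 -= 4·R1 → [0,0,12,-2]
  R3 -= -4·R2 → [0,0,0,2]

L=[[1,0,0,0],[-1,1,0,0],[-4,0,1,0],[2,4,-4,1]] U=[[-3,-4,4,3],[0,5,0,-4],[0,0,-3,1],[0,0,0,2]]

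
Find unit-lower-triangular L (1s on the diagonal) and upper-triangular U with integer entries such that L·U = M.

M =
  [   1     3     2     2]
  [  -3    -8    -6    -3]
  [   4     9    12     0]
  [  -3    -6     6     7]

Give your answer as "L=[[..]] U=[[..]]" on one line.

  R1 -= -3·R0 → [0,1,0,3]
  R2 -= 4·R0 → [0,-3,4,-8]
  R3 -= -3·R0 → [0,3,12,13]
  R2 -= -3·R1 → [0,0,4,1]
  R3 -= 3·R1 → [0,0,12,4]
  R3 -= 3·R2 → [0,0,0,1]

L=[[1,0,0,0],[-3,1,0,0],[4,-3,1,0],[-3,3,3,1]] U=[[1,3,2,2],[0,1,0,3],[0,0,4,1],[0,0,0,1]]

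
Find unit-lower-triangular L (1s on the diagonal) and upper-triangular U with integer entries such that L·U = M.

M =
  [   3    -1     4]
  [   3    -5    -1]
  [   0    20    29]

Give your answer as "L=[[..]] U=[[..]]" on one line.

L=[[1,0,0],[1,1,0],[0,-5,1]] U=[[3,-1,4],[0,-4,-5],[0,0,4]]

  row1 -= 1·row0 → [0,-4,-5]
  row2 -= 0·row0 → [0,20,29]
  row2 -= -5·row1 → [0,0,4]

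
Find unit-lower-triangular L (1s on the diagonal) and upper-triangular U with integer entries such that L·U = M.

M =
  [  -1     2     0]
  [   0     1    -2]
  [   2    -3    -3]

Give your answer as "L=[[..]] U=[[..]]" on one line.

L=[[1,0,0],[0,1,0],[-2,1,1]] U=[[-1,2,0],[0,1,-2],[0,0,-1]]

  R1 -= 0·R0 → [0,1,-2]
  R2 -= -2·R0 → [0,1,-3]
  R2 -= 1·R1 → [0,0,-1]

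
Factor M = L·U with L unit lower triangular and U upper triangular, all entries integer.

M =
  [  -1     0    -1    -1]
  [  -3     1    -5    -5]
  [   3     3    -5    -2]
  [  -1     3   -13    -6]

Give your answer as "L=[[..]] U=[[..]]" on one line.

L=[[1,0,0,0],[3,1,0,0],[-3,3,1,0],[1,3,3,1]] U=[[-1,0,-1,-1],[0,1,-2,-2],[0,0,-2,1],[0,0,0,-2]]

  R1 -= 3·R0 → [0,1,-2,-2]
  R2 -= -3·R0 → [0,3,-8,-5]
  R3 -= 1·R0 → [0,3,-12,-5]
  R2 -= 3·R1 → [0,0,-2,1]
  R3 -= 3·R1 → [0,0,-6,1]
  R3 -= 3·R2 → [0,0,0,-2]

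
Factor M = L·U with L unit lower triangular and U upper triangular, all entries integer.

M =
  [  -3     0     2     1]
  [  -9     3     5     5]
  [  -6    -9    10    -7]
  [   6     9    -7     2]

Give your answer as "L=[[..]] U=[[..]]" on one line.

  r1 -= 3·r0 → [0,3,-1,2]
  r2 -= 2·r0 → [0,-9,6,-9]
  r3 -= -2·r0 → [0,9,-3,4]
  r2 -= -3·r1 → [0,0,3,-3]
  r3 -= 3·r1 → [0,0,0,-2]
  r3 -= 0·r2 → [0,0,0,-2]

L=[[1,0,0,0],[3,1,0,0],[2,-3,1,0],[-2,3,0,1]] U=[[-3,0,2,1],[0,3,-1,2],[0,0,3,-3],[0,0,0,-2]]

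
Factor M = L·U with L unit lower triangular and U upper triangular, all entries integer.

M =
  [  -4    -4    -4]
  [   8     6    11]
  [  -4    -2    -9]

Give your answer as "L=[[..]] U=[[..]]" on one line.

  R1 -= -2·R0 → [0,-2,3]
  R2 -= 1·R0 → [0,2,-5]
  R2 -= -1·R1 → [0,0,-2]

L=[[1,0,0],[-2,1,0],[1,-1,1]] U=[[-4,-4,-4],[0,-2,3],[0,0,-2]]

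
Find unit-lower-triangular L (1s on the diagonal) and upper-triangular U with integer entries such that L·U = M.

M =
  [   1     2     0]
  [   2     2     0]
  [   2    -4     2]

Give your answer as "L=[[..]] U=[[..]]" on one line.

L=[[1,0,0],[2,1,0],[2,4,1]] U=[[1,2,0],[0,-2,0],[0,0,2]]

  row1 -= 2·row0 → [0,-2,0]
  row2 -= 2·row0 → [0,-8,2]
  row2 -= 4·row1 → [0,0,2]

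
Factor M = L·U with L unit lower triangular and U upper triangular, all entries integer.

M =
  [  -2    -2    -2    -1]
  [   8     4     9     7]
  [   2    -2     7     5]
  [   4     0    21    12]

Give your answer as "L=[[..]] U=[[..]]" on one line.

  row1 -= -4·row0 → [0,-4,1,3]
  row2 -= -1·row0 → [0,-4,5,4]
  row3 -= -2·row0 → [0,-4,17,10]
  row2 -= 1·row1 → [0,0,4,1]
  row3 -= 1·row1 → [0,0,16,7]
  row3 -= 4·row2 → [0,0,0,3]

L=[[1,0,0,0],[-4,1,0,0],[-1,1,1,0],[-2,1,4,1]] U=[[-2,-2,-2,-1],[0,-4,1,3],[0,0,4,1],[0,0,0,3]]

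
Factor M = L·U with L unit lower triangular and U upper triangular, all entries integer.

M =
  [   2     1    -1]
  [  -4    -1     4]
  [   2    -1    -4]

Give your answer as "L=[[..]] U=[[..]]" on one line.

L=[[1,0,0],[-2,1,0],[1,-2,1]] U=[[2,1,-1],[0,1,2],[0,0,1]]

  row1 -= -2·row0 → [0,1,2]
  row2 -= 1·row0 → [0,-2,-3]
  row2 -= -2·row1 → [0,0,1]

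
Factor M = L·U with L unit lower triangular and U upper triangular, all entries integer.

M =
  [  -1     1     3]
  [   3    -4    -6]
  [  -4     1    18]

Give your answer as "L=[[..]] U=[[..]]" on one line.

  row1 -= -3·row0 → [0,-1,3]
  row2 -= 4·row0 → [0,-3,6]
  row2 -= 3·row1 → [0,0,-3]

L=[[1,0,0],[-3,1,0],[4,3,1]] U=[[-1,1,3],[0,-1,3],[0,0,-3]]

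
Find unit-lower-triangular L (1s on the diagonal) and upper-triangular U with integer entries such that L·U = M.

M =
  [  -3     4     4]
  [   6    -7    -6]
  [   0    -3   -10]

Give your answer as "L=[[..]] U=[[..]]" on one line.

L=[[1,0,0],[-2,1,0],[0,-3,1]] U=[[-3,4,4],[0,1,2],[0,0,-4]]

  r1 -= -2·r0 → [0,1,2]
  r2 -= 0·r0 → [0,-3,-10]
  r2 -= -3·r1 → [0,0,-4]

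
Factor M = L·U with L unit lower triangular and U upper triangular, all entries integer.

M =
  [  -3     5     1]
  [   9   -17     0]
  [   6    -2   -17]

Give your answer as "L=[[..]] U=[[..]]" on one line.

  row1 -= -3·row0 → [0,-2,3]
  row2 -= -2·row0 → [0,8,-15]
  row2 -= -4·row1 → [0,0,-3]

L=[[1,0,0],[-3,1,0],[-2,-4,1]] U=[[-3,5,1],[0,-2,3],[0,0,-3]]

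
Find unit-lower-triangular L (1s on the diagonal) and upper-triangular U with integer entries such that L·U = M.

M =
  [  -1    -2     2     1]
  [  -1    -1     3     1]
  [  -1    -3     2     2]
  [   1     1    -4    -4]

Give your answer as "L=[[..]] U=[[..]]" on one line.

  R1 -= 1·R0 → [0,1,1,0]
  R2 -= 1·R0 → [0,-1,0,1]
  R3 -= -1·R0 → [0,-1,-2,-3]
  R2 -= -1·R1 → [0,0,1,1]
  R3 -= -1·R1 → [0,0,-1,-3]
  R3 -= -1·R2 → [0,0,0,-2]

L=[[1,0,0,0],[1,1,0,0],[1,-1,1,0],[-1,-1,-1,1]] U=[[-1,-2,2,1],[0,1,1,0],[0,0,1,1],[0,0,0,-2]]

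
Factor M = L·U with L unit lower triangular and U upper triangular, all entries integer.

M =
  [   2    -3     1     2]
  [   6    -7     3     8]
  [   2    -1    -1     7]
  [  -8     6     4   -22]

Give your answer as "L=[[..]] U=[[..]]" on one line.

L=[[1,0,0,0],[3,1,0,0],[1,1,1,0],[-4,-3,-4,1]] U=[[2,-3,1,2],[0,2,0,2],[0,0,-2,3],[0,0,0,4]]

  R1 -= 3·R0 → [0,2,0,2]
  R2 -= 1·R0 → [0,2,-2,5]
  R3 -= -4·R0 → [0,-6,8,-14]
  R2 -= 1·R1 → [0,0,-2,3]
  R3 -= -3·R1 → [0,0,8,-8]
  R3 -= -4·R2 → [0,0,0,4]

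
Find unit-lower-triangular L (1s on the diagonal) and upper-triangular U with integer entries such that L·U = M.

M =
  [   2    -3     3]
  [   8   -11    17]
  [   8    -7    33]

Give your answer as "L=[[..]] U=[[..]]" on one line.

  R1 -= 4·R0 → [0,1,5]
  R2 -= 4·R0 → [0,5,21]
  R2 -= 5·R1 → [0,0,-4]

L=[[1,0,0],[4,1,0],[4,5,1]] U=[[2,-3,3],[0,1,5],[0,0,-4]]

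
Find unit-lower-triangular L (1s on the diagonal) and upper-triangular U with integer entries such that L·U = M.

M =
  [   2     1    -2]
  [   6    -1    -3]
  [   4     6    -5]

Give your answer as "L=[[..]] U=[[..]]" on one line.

L=[[1,0,0],[3,1,0],[2,-1,1]] U=[[2,1,-2],[0,-4,3],[0,0,2]]

  r1 -= 3·r0 → [0,-4,3]
  r2 -= 2·r0 → [0,4,-1]
  r2 -= -1·r1 → [0,0,2]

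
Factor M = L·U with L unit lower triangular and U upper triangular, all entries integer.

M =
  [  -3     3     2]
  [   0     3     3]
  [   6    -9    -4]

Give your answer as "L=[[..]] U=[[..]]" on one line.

L=[[1,0,0],[0,1,0],[-2,-1,1]] U=[[-3,3,2],[0,3,3],[0,0,3]]

  row1 -= 0·row0 → [0,3,3]
  row2 -= -2·row0 → [0,-3,0]
  row2 -= -1·row1 → [0,0,3]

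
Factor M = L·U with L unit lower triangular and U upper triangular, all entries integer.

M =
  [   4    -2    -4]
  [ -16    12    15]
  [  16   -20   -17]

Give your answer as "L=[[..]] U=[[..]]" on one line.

L=[[1,0,0],[-4,1,0],[4,-3,1]] U=[[4,-2,-4],[0,4,-1],[0,0,-4]]

  row1 -= -4·row0 → [0,4,-1]
  row2 -= 4·row0 → [0,-12,-1]
  row2 -= -3·row1 → [0,0,-4]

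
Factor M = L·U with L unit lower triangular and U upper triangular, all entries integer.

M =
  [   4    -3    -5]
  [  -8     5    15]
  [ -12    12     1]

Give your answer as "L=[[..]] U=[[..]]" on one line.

L=[[1,0,0],[-2,1,0],[-3,-3,1]] U=[[4,-3,-5],[0,-1,5],[0,0,1]]

  R1 -= -2·R0 → [0,-1,5]
  R2 -= -3·R0 → [0,3,-14]
  R2 -= -3·R1 → [0,0,1]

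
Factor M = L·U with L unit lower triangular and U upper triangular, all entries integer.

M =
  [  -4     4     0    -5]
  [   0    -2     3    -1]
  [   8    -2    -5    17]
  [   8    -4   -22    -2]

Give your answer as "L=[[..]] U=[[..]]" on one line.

L=[[1,0,0,0],[0,1,0,0],[-2,-3,1,0],[-2,-2,-4,1]] U=[[-4,4,0,-5],[0,-2,3,-1],[0,0,4,4],[0,0,0,2]]

  r1 -= 0·r0 → [0,-2,3,-1]
  r2 -= -2·r0 → [0,6,-5,7]
  r3 -= -2·r0 → [0,4,-22,-12]
  r2 -= -3·r1 → [0,0,4,4]
  r3 -= -2·r1 → [0,0,-16,-14]
  r3 -= -4·r2 → [0,0,0,2]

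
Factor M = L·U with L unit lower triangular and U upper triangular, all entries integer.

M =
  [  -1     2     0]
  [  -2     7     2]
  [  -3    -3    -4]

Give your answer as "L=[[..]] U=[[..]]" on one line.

  row1 -= 2·row0 → [0,3,2]
  row2 -= 3·row0 → [0,-9,-4]
  row2 -= -3·row1 → [0,0,2]

L=[[1,0,0],[2,1,0],[3,-3,1]] U=[[-1,2,0],[0,3,2],[0,0,2]]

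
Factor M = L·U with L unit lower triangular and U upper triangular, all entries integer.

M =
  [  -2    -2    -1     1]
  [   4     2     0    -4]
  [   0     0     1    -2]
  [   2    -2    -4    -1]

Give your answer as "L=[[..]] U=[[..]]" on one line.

L=[[1,0,0,0],[-2,1,0,0],[0,0,1,0],[-1,2,-1,1]] U=[[-2,-2,-1,1],[0,-2,-2,-2],[0,0,1,-2],[0,0,0,2]]

  row1 -= -2·row0 → [0,-2,-2,-2]
  row2 -= 0·row0 → [0,0,1,-2]
  row3 -= -1·row0 → [0,-4,-5,0]
  row2 -= 0·row1 → [0,0,1,-2]
  row3 -= 2·row1 → [0,0,-1,4]
  row3 -= -1·row2 → [0,0,0,2]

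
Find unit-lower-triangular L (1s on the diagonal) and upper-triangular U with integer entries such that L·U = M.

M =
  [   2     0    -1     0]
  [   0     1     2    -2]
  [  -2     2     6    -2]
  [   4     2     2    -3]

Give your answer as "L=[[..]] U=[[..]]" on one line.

  R1 -= 0·R0 → [0,1,2,-2]
  R2 -= -1·R0 → [0,2,5,-2]
  R3 -= 2·R0 → [0,2,4,-3]
  R2 -= 2·R1 → [0,0,1,2]
  R3 -= 2·R1 → [0,0,0,1]
  R3 -= 0·R2 → [0,0,0,1]

L=[[1,0,0,0],[0,1,0,0],[-1,2,1,0],[2,2,0,1]] U=[[2,0,-1,0],[0,1,2,-2],[0,0,1,2],[0,0,0,1]]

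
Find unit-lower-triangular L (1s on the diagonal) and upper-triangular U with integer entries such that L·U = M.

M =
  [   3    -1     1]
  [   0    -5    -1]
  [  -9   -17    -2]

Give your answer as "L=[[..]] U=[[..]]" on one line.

  row1 -= 0·row0 → [0,-5,-1]
  row2 -= -3·row0 → [0,-20,1]
  row2 -= 4·row1 → [0,0,5]

L=[[1,0,0],[0,1,0],[-3,4,1]] U=[[3,-1,1],[0,-5,-1],[0,0,5]]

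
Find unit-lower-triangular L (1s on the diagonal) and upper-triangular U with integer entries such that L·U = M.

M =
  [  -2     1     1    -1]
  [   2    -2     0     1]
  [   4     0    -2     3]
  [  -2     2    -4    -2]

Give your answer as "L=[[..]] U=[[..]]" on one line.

  r1 -= -1·r0 → [0,-1,1,0]
  r2 -= -2·r0 → [0,2,0,1]
  r3 -= 1·r0 → [0,1,-5,-1]
  r2 -= -2·r1 → [0,0,2,1]
  r3 -= -1·r1 → [0,0,-4,-1]
  r3 -= -2·r2 → [0,0,0,1]

L=[[1,0,0,0],[-1,1,0,0],[-2,-2,1,0],[1,-1,-2,1]] U=[[-2,1,1,-1],[0,-1,1,0],[0,0,2,1],[0,0,0,1]]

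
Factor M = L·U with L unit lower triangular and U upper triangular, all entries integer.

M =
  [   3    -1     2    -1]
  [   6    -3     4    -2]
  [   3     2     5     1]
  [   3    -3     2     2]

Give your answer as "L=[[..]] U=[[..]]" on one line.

L=[[1,0,0,0],[2,1,0,0],[1,-3,1,0],[1,2,0,1]] U=[[3,-1,2,-1],[0,-1,0,0],[0,0,3,2],[0,0,0,3]]

  r1 -= 2·r0 → [0,-1,0,0]
  r2 -= 1·r0 → [0,3,3,2]
  r3 -= 1·r0 → [0,-2,0,3]
  r2 -= -3·r1 → [0,0,3,2]
  r3 -= 2·r1 → [0,0,0,3]
  r3 -= 0·r2 → [0,0,0,3]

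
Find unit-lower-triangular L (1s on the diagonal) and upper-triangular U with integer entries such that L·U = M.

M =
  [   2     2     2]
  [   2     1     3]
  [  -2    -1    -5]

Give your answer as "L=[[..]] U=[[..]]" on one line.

  R1 -= 1·R0 → [0,-1,1]
  R2 -= -1·R0 → [0,1,-3]
  R2 -= -1·R1 → [0,0,-2]

L=[[1,0,0],[1,1,0],[-1,-1,1]] U=[[2,2,2],[0,-1,1],[0,0,-2]]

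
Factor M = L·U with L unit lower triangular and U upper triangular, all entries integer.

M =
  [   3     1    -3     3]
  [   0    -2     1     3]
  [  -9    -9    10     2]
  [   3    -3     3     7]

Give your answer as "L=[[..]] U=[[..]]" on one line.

L=[[1,0,0,0],[0,1,0,0],[-3,3,1,0],[1,2,-2,1]] U=[[3,1,-3,3],[0,-2,1,3],[0,0,-2,2],[0,0,0,2]]

  R1 -= 0·R0 → [0,-2,1,3]
  R2 -= -3·R0 → [0,-6,1,11]
  R3 -= 1·R0 → [0,-4,6,4]
  R2 -= 3·R1 → [0,0,-2,2]
  R3 -= 2·R1 → [0,0,4,-2]
  R3 -= -2·R2 → [0,0,0,2]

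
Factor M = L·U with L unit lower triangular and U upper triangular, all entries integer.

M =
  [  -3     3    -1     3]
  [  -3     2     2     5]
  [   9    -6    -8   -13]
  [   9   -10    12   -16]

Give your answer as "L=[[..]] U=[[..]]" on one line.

L=[[1,0,0,0],[1,1,0,0],[-3,-3,1,0],[-3,1,-3,1]] U=[[-3,3,-1,3],[0,-1,3,2],[0,0,-2,2],[0,0,0,-3]]

  r1 -= 1·r0 → [0,-1,3,2]
  r2 -= -3·r0 → [0,3,-11,-4]
  r3 -= -3·r0 → [0,-1,9,-7]
  r2 -= -3·r1 → [0,0,-2,2]
  r3 -= 1·r1 → [0,0,6,-9]
  r3 -= -3·r2 → [0,0,0,-3]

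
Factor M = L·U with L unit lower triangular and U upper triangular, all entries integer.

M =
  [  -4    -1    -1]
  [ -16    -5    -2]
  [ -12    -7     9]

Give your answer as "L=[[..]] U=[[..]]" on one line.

  r1 -= 4·r0 → [0,-1,2]
  r2 -= 3·r0 → [0,-4,12]
  r2 -= 4·r1 → [0,0,4]

L=[[1,0,0],[4,1,0],[3,4,1]] U=[[-4,-1,-1],[0,-1,2],[0,0,4]]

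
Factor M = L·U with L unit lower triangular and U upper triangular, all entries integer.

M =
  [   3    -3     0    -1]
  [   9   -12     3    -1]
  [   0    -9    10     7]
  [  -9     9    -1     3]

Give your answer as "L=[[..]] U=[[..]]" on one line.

L=[[1,0,0,0],[3,1,0,0],[0,3,1,0],[-3,0,-1,1]] U=[[3,-3,0,-1],[0,-3,3,2],[0,0,1,1],[0,0,0,1]]

  r1 -= 3·r0 → [0,-3,3,2]
  r2 -= 0·r0 → [0,-9,10,7]
  r3 -= -3·r0 → [0,0,-1,0]
  r2 -= 3·r1 → [0,0,1,1]
  r3 -= 0·r1 → [0,0,-1,0]
  r3 -= -1·r2 → [0,0,0,1]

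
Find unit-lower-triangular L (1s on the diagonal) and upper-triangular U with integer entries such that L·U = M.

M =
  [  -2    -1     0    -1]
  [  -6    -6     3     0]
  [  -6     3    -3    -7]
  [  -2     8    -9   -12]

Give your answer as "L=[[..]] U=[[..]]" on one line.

  r1 -= 3·r0 → [0,-3,3,3]
  r2 -= 3·r0 → [0,6,-3,-4]
  r3 -= 1·r0 → [0,9,-9,-11]
  r2 -= -2·r1 → [0,0,3,2]
  r3 -= -3·r1 → [0,0,0,-2]
  r3 -= 0·r2 → [0,0,0,-2]

L=[[1,0,0,0],[3,1,0,0],[3,-2,1,0],[1,-3,0,1]] U=[[-2,-1,0,-1],[0,-3,3,3],[0,0,3,2],[0,0,0,-2]]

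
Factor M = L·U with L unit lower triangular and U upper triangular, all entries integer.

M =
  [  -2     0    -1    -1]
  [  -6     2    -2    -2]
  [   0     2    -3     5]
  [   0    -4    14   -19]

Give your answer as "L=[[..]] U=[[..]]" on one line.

L=[[1,0,0,0],[3,1,0,0],[0,1,1,0],[0,-2,-4,1]] U=[[-2,0,-1,-1],[0,2,1,1],[0,0,-4,4],[0,0,0,-1]]

  r1 -= 3·r0 → [0,2,1,1]
  r2 -= 0·r0 → [0,2,-3,5]
  r3 -= 0·r0 → [0,-4,14,-19]
  r2 -= 1·r1 → [0,0,-4,4]
  r3 -= -2·r1 → [0,0,16,-17]
  r3 -= -4·r2 → [0,0,0,-1]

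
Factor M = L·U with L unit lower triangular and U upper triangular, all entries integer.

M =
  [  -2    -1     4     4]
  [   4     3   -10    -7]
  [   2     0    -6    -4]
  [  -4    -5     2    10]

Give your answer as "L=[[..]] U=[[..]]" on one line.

L=[[1,0,0,0],[-2,1,0,0],[-1,-1,1,0],[2,-3,3,1]] U=[[-2,-1,4,4],[0,1,-2,1],[0,0,-4,1],[0,0,0,2]]

  row1 -= -2·row0 → [0,1,-2,1]
  row2 -= -1·row0 → [0,-1,-2,0]
  row3 -= 2·row0 → [0,-3,-6,2]
  row2 -= -1·row1 → [0,0,-4,1]
  row3 -= -3·row1 → [0,0,-12,5]
  row3 -= 3·row2 → [0,0,0,2]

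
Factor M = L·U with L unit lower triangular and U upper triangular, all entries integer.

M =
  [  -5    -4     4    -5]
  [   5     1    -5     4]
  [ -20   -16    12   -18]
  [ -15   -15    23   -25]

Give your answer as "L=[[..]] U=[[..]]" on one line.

  r1 -= -1·r0 → [0,-3,-1,-1]
  r2 -= 4·r0 → [0,0,-4,2]
  r3 -= 3·r0 → [0,-3,11,-10]
  r2 -= 0·r1 → [0,0,-4,2]
  r3 -= 1·r1 → [0,0,12,-9]
  r3 -= -3·r2 → [0,0,0,-3]

L=[[1,0,0,0],[-1,1,0,0],[4,0,1,0],[3,1,-3,1]] U=[[-5,-4,4,-5],[0,-3,-1,-1],[0,0,-4,2],[0,0,0,-3]]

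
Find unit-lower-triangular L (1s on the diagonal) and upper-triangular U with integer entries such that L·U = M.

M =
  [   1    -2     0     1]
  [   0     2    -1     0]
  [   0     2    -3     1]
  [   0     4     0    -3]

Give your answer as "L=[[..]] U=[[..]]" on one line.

  R1 -= 0·R0 → [0,2,-1,0]
  R2 -= 0·R0 → [0,2,-3,1]
  R3 -= 0·R0 → [0,4,0,-3]
  R2 -= 1·R1 → [0,0,-2,1]
  R3 -= 2·R1 → [0,0,2,-3]
  R3 -= -1·R2 → [0,0,0,-2]

L=[[1,0,0,0],[0,1,0,0],[0,1,1,0],[0,2,-1,1]] U=[[1,-2,0,1],[0,2,-1,0],[0,0,-2,1],[0,0,0,-2]]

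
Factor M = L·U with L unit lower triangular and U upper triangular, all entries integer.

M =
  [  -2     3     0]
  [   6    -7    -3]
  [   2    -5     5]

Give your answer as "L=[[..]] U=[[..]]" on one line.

L=[[1,0,0],[-3,1,0],[-1,-1,1]] U=[[-2,3,0],[0,2,-3],[0,0,2]]

  row1 -= -3·row0 → [0,2,-3]
  row2 -= -1·row0 → [0,-2,5]
  row2 -= -1·row1 → [0,0,2]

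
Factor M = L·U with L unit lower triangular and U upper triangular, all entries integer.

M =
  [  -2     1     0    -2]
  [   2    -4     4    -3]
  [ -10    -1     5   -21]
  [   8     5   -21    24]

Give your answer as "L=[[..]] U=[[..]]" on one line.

L=[[1,0,0,0],[-1,1,0,0],[5,2,1,0],[-4,-3,3,1]] U=[[-2,1,0,-2],[0,-3,4,-5],[0,0,-3,-1],[0,0,0,4]]

  R1 -= -1·R0 → [0,-3,4,-5]
  R2 -= 5·R0 → [0,-6,5,-11]
  R3 -= -4·R0 → [0,9,-21,16]
  R2 -= 2·R1 → [0,0,-3,-1]
  R3 -= -3·R1 → [0,0,-9,1]
  R3 -= 3·R2 → [0,0,0,4]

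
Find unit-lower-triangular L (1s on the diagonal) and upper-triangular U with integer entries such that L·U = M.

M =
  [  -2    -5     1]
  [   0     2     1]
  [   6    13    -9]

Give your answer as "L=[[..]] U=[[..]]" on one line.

L=[[1,0,0],[0,1,0],[-3,-1,1]] U=[[-2,-5,1],[0,2,1],[0,0,-5]]

  R1 -= 0·R0 → [0,2,1]
  R2 -= -3·R0 → [0,-2,-6]
  R2 -= -1·R1 → [0,0,-5]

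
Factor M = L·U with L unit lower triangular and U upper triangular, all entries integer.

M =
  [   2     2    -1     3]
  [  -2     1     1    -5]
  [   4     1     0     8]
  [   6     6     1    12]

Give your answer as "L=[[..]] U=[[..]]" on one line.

L=[[1,0,0,0],[-1,1,0,0],[2,-1,1,0],[3,0,2,1]] U=[[2,2,-1,3],[0,3,0,-2],[0,0,2,0],[0,0,0,3]]

  row1 -= -1·row0 → [0,3,0,-2]
  row2 -= 2·row0 → [0,-3,2,2]
  row3 -= 3·row0 → [0,0,4,3]
  row2 -= -1·row1 → [0,0,2,0]
  row3 -= 0·row1 → [0,0,4,3]
  row3 -= 2·row2 → [0,0,0,3]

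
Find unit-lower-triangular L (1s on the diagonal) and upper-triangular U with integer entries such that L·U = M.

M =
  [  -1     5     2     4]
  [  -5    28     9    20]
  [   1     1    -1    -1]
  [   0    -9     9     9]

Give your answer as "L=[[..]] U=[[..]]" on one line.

  R1 -= 5·R0 → [0,3,-1,0]
  R2 -= -1·R0 → [0,6,1,3]
  R3 -= 0·R0 → [0,-9,9,9]
  R2 -= 2·R1 → [0,0,3,3]
  R3 -= -3·R1 → [0,0,6,9]
  R3 -= 2·R2 → [0,0,0,3]

L=[[1,0,0,0],[5,1,0,0],[-1,2,1,0],[0,-3,2,1]] U=[[-1,5,2,4],[0,3,-1,0],[0,0,3,3],[0,0,0,3]]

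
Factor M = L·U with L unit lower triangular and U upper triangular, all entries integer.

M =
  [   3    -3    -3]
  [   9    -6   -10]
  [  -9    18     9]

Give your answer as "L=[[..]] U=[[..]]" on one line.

L=[[1,0,0],[3,1,0],[-3,3,1]] U=[[3,-3,-3],[0,3,-1],[0,0,3]]

  r1 -= 3·r0 → [0,3,-1]
  r2 -= -3·r0 → [0,9,0]
  r2 -= 3·r1 → [0,0,3]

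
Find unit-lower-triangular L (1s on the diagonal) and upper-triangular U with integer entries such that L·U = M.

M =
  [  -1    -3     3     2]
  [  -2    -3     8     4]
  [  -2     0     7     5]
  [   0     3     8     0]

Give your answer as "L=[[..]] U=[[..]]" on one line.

  R1 -= 2·R0 → [0,3,2,0]
  R2 -= 2·R0 → [0,6,1,1]
  R3 -= 0·R0 → [0,3,8,0]
  R2 -= 2·R1 → [0,0,-3,1]
  R3 -= 1·R1 → [0,0,6,0]
  R3 -= -2·R2 → [0,0,0,2]

L=[[1,0,0,0],[2,1,0,0],[2,2,1,0],[0,1,-2,1]] U=[[-1,-3,3,2],[0,3,2,0],[0,0,-3,1],[0,0,0,2]]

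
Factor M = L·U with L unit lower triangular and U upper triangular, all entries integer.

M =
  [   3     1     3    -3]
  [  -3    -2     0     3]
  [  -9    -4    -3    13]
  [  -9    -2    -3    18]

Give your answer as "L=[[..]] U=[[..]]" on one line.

  row1 -= -1·row0 → [0,-1,3,0]
  row2 -= -3·row0 → [0,-1,6,4]
  row3 -= -3·row0 → [0,1,6,9]
  row2 -= 1·row1 → [0,0,3,4]
  row3 -= -1·row1 → [0,0,9,9]
  row3 -= 3·row2 → [0,0,0,-3]

L=[[1,0,0,0],[-1,1,0,0],[-3,1,1,0],[-3,-1,3,1]] U=[[3,1,3,-3],[0,-1,3,0],[0,0,3,4],[0,0,0,-3]]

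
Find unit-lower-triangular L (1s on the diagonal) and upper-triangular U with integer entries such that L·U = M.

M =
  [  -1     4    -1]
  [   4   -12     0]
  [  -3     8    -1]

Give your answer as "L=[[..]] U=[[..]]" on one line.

L=[[1,0,0],[-4,1,0],[3,-1,1]] U=[[-1,4,-1],[0,4,-4],[0,0,-2]]

  r1 -= -4·r0 → [0,4,-4]
  r2 -= 3·r0 → [0,-4,2]
  r2 -= -1·r1 → [0,0,-2]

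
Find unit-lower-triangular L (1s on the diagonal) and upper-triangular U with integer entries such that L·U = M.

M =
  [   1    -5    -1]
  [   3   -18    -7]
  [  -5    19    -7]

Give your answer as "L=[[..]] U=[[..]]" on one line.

L=[[1,0,0],[3,1,0],[-5,2,1]] U=[[1,-5,-1],[0,-3,-4],[0,0,-4]]

  r1 -= 3·r0 → [0,-3,-4]
  r2 -= -5·r0 → [0,-6,-12]
  r2 -= 2·r1 → [0,0,-4]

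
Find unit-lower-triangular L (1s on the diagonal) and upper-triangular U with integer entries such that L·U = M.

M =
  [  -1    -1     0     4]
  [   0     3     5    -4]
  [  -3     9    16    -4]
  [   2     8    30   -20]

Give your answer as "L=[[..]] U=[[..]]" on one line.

  r1 -= 0·r0 → [0,3,5,-4]
  r2 -= 3·r0 → [0,12,16,-16]
  r3 -= -2·r0 → [0,6,30,-12]
  r2 -= 4·r1 → [0,0,-4,0]
  r3 -= 2·r1 → [0,0,20,-4]
  r3 -= -5·r2 → [0,0,0,-4]

L=[[1,0,0,0],[0,1,0,0],[3,4,1,0],[-2,2,-5,1]] U=[[-1,-1,0,4],[0,3,5,-4],[0,0,-4,0],[0,0,0,-4]]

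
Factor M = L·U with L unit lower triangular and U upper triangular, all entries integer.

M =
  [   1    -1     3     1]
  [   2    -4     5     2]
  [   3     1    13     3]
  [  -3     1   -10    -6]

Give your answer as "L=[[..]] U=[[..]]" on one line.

  r1 -= 2·r0 → [0,-2,-1,0]
  r2 -= 3·r0 → [0,4,4,0]
  r3 -= -3·r0 → [0,-2,-1,-3]
  r2 -= -2·r1 → [0,0,2,0]
  r3 -= 1·r1 → [0,0,0,-3]
  r3 -= 0·r2 → [0,0,0,-3]

L=[[1,0,0,0],[2,1,0,0],[3,-2,1,0],[-3,1,0,1]] U=[[1,-1,3,1],[0,-2,-1,0],[0,0,2,0],[0,0,0,-3]]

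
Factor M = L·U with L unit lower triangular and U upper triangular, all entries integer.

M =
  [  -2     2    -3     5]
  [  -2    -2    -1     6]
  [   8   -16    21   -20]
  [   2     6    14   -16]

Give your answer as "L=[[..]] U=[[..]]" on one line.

  R1 -= 1·R0 → [0,-4,2,1]
  R2 -= -4·R0 → [0,-8,9,0]
  R3 -= -1·R0 → [0,8,11,-11]
  R2 -= 2·R1 → [0,0,5,-2]
  R3 -= -2·R1 → [0,0,15,-9]
  R3 -= 3·R2 → [0,0,0,-3]

L=[[1,0,0,0],[1,1,0,0],[-4,2,1,0],[-1,-2,3,1]] U=[[-2,2,-3,5],[0,-4,2,1],[0,0,5,-2],[0,0,0,-3]]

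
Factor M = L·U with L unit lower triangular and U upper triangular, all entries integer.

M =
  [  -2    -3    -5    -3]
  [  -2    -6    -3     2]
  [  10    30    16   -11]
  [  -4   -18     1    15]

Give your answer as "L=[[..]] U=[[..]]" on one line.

L=[[1,0,0,0],[1,1,0,0],[-5,-5,1,0],[2,4,3,1]] U=[[-2,-3,-5,-3],[0,-3,2,5],[0,0,1,-1],[0,0,0,4]]

  R1 -= 1·R0 → [0,-3,2,5]
  R2 -= -5·R0 → [0,15,-9,-26]
  R3 -= 2·R0 → [0,-12,11,21]
  R2 -= -5·R1 → [0,0,1,-1]
  R3 -= 4·R1 → [0,0,3,1]
  R3 -= 3·R2 → [0,0,0,4]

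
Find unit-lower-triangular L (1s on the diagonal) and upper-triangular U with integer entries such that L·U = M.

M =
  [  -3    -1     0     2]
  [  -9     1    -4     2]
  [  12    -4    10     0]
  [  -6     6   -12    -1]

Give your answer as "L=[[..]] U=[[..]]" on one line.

  row1 -= 3·row0 → [0,4,-4,-4]
  row2 -= -4·row0 → [0,-8,10,8]
  row3 -= 2·row0 → [0,8,-12,-5]
  row2 -= -2·row1 → [0,0,2,0]
  row3 -= 2·row1 → [0,0,-4,3]
  row3 -= -2·row2 → [0,0,0,3]

L=[[1,0,0,0],[3,1,0,0],[-4,-2,1,0],[2,2,-2,1]] U=[[-3,-1,0,2],[0,4,-4,-4],[0,0,2,0],[0,0,0,3]]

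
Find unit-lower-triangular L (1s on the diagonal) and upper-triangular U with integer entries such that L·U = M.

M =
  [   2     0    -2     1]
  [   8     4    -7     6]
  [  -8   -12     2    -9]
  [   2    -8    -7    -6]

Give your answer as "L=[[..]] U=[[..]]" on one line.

L=[[1,0,0,0],[4,1,0,0],[-4,-3,1,0],[1,-2,1,1]] U=[[2,0,-2,1],[0,4,1,2],[0,0,-3,1],[0,0,0,-4]]

  r1 -= 4·r0 → [0,4,1,2]
  r2 -= -4·r0 → [0,-12,-6,-5]
  r3 -= 1·r0 → [0,-8,-5,-7]
  r2 -= -3·r1 → [0,0,-3,1]
  r3 -= -2·r1 → [0,0,-3,-3]
  r3 -= 1·r2 → [0,0,0,-4]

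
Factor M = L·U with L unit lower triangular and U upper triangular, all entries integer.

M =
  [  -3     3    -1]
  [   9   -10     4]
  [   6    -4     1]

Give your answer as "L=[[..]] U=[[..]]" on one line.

L=[[1,0,0],[-3,1,0],[-2,-2,1]] U=[[-3,3,-1],[0,-1,1],[0,0,1]]

  row1 -= -3·row0 → [0,-1,1]
  row2 -= -2·row0 → [0,2,-1]
  row2 -= -2·row1 → [0,0,1]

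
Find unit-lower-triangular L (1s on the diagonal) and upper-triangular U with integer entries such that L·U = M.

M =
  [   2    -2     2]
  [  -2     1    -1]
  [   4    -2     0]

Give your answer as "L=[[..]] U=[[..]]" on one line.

L=[[1,0,0],[-1,1,0],[2,-2,1]] U=[[2,-2,2],[0,-1,1],[0,0,-2]]

  r1 -= -1·r0 → [0,-1,1]
  r2 -= 2·r0 → [0,2,-4]
  r2 -= -2·r1 → [0,0,-2]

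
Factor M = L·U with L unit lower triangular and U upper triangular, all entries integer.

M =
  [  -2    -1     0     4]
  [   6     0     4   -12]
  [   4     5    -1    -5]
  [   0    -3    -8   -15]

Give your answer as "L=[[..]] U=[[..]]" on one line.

L=[[1,0,0,0],[-3,1,0,0],[-2,-1,1,0],[0,1,-4,1]] U=[[-2,-1,0,4],[0,-3,4,0],[0,0,3,3],[0,0,0,-3]]

  r1 -= -3·r0 → [0,-3,4,0]
  r2 -= -2·r0 → [0,3,-1,3]
  r3 -= 0·r0 → [0,-3,-8,-15]
  r2 -= -1·r1 → [0,0,3,3]
  r3 -= 1·r1 → [0,0,-12,-15]
  r3 -= -4·r2 → [0,0,0,-3]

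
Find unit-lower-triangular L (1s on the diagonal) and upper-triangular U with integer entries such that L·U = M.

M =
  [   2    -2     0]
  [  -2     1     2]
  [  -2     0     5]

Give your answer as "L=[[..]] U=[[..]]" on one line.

  R1 -= -1·R0 → [0,-1,2]
  R2 -= -1·R0 → [0,-2,5]
  R2 -= 2·R1 → [0,0,1]

L=[[1,0,0],[-1,1,0],[-1,2,1]] U=[[2,-2,0],[0,-1,2],[0,0,1]]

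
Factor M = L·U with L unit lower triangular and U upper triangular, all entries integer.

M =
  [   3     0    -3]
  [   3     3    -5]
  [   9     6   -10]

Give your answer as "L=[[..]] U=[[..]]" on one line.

  R1 -= 1·R0 → [0,3,-2]
  R2 -= 3·R0 → [0,6,-1]
  R2 -= 2·R1 → [0,0,3]

L=[[1,0,0],[1,1,0],[3,2,1]] U=[[3,0,-3],[0,3,-2],[0,0,3]]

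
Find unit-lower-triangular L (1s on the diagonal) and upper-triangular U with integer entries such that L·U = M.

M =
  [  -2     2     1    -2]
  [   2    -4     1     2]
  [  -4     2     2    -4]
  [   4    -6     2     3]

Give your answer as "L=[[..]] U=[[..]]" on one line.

  row1 -= -1·row0 → [0,-2,2,0]
  row2 -= 2·row0 → [0,-2,0,0]
  row3 -= -2·row0 → [0,-2,4,-1]
  row2 -= 1·row1 → [0,0,-2,0]
  row3 -= 1·row1 → [0,0,2,-1]
  row3 -= -1·row2 → [0,0,0,-1]

L=[[1,0,0,0],[-1,1,0,0],[2,1,1,0],[-2,1,-1,1]] U=[[-2,2,1,-2],[0,-2,2,0],[0,0,-2,0],[0,0,0,-1]]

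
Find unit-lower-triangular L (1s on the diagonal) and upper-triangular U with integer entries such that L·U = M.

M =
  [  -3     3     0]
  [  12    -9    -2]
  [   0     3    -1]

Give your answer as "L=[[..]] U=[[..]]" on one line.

L=[[1,0,0],[-4,1,0],[0,1,1]] U=[[-3,3,0],[0,3,-2],[0,0,1]]

  R1 -= -4·R0 → [0,3,-2]
  R2 -= 0·R0 → [0,3,-1]
  R2 -= 1·R1 → [0,0,1]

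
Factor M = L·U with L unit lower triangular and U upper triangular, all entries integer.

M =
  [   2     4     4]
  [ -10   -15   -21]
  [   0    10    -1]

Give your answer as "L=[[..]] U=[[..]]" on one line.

  R1 -= -5·R0 → [0,5,-1]
  R2 -= 0·R0 → [0,10,-1]
  R2 -= 2·R1 → [0,0,1]

L=[[1,0,0],[-5,1,0],[0,2,1]] U=[[2,4,4],[0,5,-1],[0,0,1]]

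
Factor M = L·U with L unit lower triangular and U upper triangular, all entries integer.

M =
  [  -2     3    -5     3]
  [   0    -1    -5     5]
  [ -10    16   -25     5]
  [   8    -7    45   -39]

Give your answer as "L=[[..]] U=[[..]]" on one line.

  r1 -= 0·r0 → [0,-1,-5,5]
  r2 -= 5·r0 → [0,1,0,-10]
  r3 -= -4·r0 → [0,5,25,-27]
  r2 -= -1·r1 → [0,0,-5,-5]
  r3 -= -5·r1 → [0,0,0,-2]
  r3 -= 0·r2 → [0,0,0,-2]

L=[[1,0,0,0],[0,1,0,0],[5,-1,1,0],[-4,-5,0,1]] U=[[-2,3,-5,3],[0,-1,-5,5],[0,0,-5,-5],[0,0,0,-2]]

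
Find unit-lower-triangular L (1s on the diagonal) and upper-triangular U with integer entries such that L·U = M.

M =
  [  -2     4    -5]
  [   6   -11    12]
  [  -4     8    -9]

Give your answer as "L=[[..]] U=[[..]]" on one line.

  row1 -= -3·row0 → [0,1,-3]
  row2 -= 2·row0 → [0,0,1]
  row2 -= 0·row1 → [0,0,1]

L=[[1,0,0],[-3,1,0],[2,0,1]] U=[[-2,4,-5],[0,1,-3],[0,0,1]]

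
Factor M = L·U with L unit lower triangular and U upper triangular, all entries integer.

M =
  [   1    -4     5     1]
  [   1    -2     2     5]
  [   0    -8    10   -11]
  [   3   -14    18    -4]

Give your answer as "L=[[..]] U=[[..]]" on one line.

  row1 -= 1·row0 → [0,2,-3,4]
  row2 -= 0·row0 → [0,-8,10,-11]
  row3 -= 3·row0 → [0,-2,3,-7]
  row2 -= -4·row1 → [0,0,-2,5]
  row3 -= -1·row1 → [0,0,0,-3]
  row3 -= 0·row2 → [0,0,0,-3]

L=[[1,0,0,0],[1,1,0,0],[0,-4,1,0],[3,-1,0,1]] U=[[1,-4,5,1],[0,2,-3,4],[0,0,-2,5],[0,0,0,-3]]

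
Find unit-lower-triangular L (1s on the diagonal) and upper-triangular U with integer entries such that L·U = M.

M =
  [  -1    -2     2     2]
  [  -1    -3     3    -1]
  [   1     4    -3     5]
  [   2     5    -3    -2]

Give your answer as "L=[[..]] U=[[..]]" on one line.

L=[[1,0,0,0],[1,1,0,0],[-1,-2,1,0],[-2,-1,2,1]] U=[[-1,-2,2,2],[0,-1,1,-3],[0,0,1,1],[0,0,0,-3]]

  row1 -= 1·row0 → [0,-1,1,-3]
  row2 -= -1·row0 → [0,2,-1,7]
  row3 -= -2·row0 → [0,1,1,2]
  row2 -= -2·row1 → [0,0,1,1]
  row3 -= -1·row1 → [0,0,2,-1]
  row3 -= 2·row2 → [0,0,0,-3]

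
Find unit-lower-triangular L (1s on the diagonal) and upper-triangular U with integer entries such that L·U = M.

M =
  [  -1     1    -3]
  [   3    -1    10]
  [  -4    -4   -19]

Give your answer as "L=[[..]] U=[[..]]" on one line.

L=[[1,0,0],[-3,1,0],[4,-4,1]] U=[[-1,1,-3],[0,2,1],[0,0,-3]]

  R1 -= -3·R0 → [0,2,1]
  R2 -= 4·R0 → [0,-8,-7]
  R2 -= -4·R1 → [0,0,-3]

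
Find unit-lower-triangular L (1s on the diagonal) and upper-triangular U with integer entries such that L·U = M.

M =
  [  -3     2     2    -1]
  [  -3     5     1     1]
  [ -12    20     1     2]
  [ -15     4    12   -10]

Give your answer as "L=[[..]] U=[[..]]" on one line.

  r1 -= 1·r0 → [0,3,-1,2]
  r2 -= 4·r0 → [0,12,-7,6]
  r3 -= 5·r0 → [0,-6,2,-5]
  r2 -= 4·r1 → [0,0,-3,-2]
  r3 -= -2·r1 → [0,0,0,-1]
  r3 -= 0·r2 → [0,0,0,-1]

L=[[1,0,0,0],[1,1,0,0],[4,4,1,0],[5,-2,0,1]] U=[[-3,2,2,-1],[0,3,-1,2],[0,0,-3,-2],[0,0,0,-1]]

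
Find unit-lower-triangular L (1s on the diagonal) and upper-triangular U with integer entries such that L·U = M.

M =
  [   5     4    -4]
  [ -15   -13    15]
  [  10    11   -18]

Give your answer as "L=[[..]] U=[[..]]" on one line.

  row1 -= -3·row0 → [0,-1,3]
  row2 -= 2·row0 → [0,3,-10]
  row2 -= -3·row1 → [0,0,-1]

L=[[1,0,0],[-3,1,0],[2,-3,1]] U=[[5,4,-4],[0,-1,3],[0,0,-1]]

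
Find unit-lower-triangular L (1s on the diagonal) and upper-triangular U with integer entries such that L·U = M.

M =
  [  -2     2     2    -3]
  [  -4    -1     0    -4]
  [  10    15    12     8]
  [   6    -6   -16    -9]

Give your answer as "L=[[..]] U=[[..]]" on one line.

L=[[1,0,0,0],[2,1,0,0],[-5,-5,1,0],[-3,0,-5,1]] U=[[-2,2,2,-3],[0,-5,-4,2],[0,0,2,3],[0,0,0,-3]]

  r1 -= 2·r0 → [0,-5,-4,2]
  r2 -= -5·r0 → [0,25,22,-7]
  r3 -= -3·r0 → [0,0,-10,-18]
  r2 -= -5·r1 → [0,0,2,3]
  r3 -= 0·r1 → [0,0,-10,-18]
  r3 -= -5·r2 → [0,0,0,-3]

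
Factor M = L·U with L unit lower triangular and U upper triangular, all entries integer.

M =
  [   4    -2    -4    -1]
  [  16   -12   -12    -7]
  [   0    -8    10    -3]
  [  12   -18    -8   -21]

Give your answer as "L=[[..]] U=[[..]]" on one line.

L=[[1,0,0,0],[4,1,0,0],[0,2,1,0],[3,3,-4,1]] U=[[4,-2,-4,-1],[0,-4,4,-3],[0,0,2,3],[0,0,0,3]]

  R1 -= 4·R0 → [0,-4,4,-3]
  R2 -= 0·R0 → [0,-8,10,-3]
  R3 -= 3·R0 → [0,-12,4,-18]
  R2 -= 2·R1 → [0,0,2,3]
  R3 -= 3·R1 → [0,0,-8,-9]
  R3 -= -4·R2 → [0,0,0,3]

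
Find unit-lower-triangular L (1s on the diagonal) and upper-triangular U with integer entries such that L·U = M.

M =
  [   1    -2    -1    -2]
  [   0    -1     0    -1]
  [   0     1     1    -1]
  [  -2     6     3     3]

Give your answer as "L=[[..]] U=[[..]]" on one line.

  row1 -= 0·row0 → [0,-1,0,-1]
  row2 -= 0·row0 → [0,1,1,-1]
  row3 -= -2·row0 → [0,2,1,-1]
  row2 -= -1·row1 → [0,0,1,-2]
  row3 -= -2·row1 → [0,0,1,-3]
  row3 -= 1·row2 → [0,0,0,-1]

L=[[1,0,0,0],[0,1,0,0],[0,-1,1,0],[-2,-2,1,1]] U=[[1,-2,-1,-2],[0,-1,0,-1],[0,0,1,-2],[0,0,0,-1]]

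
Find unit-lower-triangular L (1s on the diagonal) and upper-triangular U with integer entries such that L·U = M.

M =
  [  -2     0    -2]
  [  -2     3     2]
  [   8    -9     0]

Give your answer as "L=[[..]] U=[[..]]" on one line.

  r1 -= 1·r0 → [0,3,4]
  r2 -= -4·r0 → [0,-9,-8]
  r2 -= -3·r1 → [0,0,4]

L=[[1,0,0],[1,1,0],[-4,-3,1]] U=[[-2,0,-2],[0,3,4],[0,0,4]]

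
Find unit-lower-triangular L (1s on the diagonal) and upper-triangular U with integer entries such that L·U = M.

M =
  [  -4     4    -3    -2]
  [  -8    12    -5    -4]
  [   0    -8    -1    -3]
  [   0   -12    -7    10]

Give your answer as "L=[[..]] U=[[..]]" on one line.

  r1 -= 2·r0 → [0,4,1,0]
  r2 -= 0·r0 → [0,-8,-1,-3]
  r3 -= 0·r0 → [0,-12,-7,10]
  r2 -= -2·r1 → [0,0,1,-3]
  r3 -= -3·r1 → [0,0,-4,10]
  r3 -= -4·r2 → [0,0,0,-2]

L=[[1,0,0,0],[2,1,0,0],[0,-2,1,0],[0,-3,-4,1]] U=[[-4,4,-3,-2],[0,4,1,0],[0,0,1,-3],[0,0,0,-2]]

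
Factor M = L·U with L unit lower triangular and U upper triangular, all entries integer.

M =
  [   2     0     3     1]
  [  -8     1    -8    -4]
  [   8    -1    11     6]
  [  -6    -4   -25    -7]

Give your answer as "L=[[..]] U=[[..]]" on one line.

  R1 -= -4·R0 → [0,1,4,0]
  R2 -= 4·R0 → [0,-1,-1,2]
  R3 -= -3·R0 → [0,-4,-16,-4]
  R2 -= -1·R1 → [0,0,3,2]
  R3 -= -4·R1 → [0,0,0,-4]
  R3 -= 0·R2 → [0,0,0,-4]

L=[[1,0,0,0],[-4,1,0,0],[4,-1,1,0],[-3,-4,0,1]] U=[[2,0,3,1],[0,1,4,0],[0,0,3,2],[0,0,0,-4]]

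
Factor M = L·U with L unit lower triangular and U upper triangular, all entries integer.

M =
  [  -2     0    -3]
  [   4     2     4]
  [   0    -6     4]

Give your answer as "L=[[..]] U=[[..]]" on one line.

  r1 -= -2·r0 → [0,2,-2]
  r2 -= 0·r0 → [0,-6,4]
  r2 -= -3·r1 → [0,0,-2]

L=[[1,0,0],[-2,1,0],[0,-3,1]] U=[[-2,0,-3],[0,2,-2],[0,0,-2]]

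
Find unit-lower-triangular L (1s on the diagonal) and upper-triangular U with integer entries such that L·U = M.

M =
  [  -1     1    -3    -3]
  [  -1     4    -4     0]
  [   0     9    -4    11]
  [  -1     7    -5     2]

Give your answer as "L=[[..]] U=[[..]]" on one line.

L=[[1,0,0,0],[1,1,0,0],[0,3,1,0],[1,2,0,1]] U=[[-1,1,-3,-3],[0,3,-1,3],[0,0,-1,2],[0,0,0,-1]]

  R1 -= 1·R0 → [0,3,-1,3]
  R2 -= 0·R0 → [0,9,-4,11]
  R3 -= 1·R0 → [0,6,-2,5]
  R2 -= 3·R1 → [0,0,-1,2]
  R3 -= 2·R1 → [0,0,0,-1]
  R3 -= 0·R2 → [0,0,0,-1]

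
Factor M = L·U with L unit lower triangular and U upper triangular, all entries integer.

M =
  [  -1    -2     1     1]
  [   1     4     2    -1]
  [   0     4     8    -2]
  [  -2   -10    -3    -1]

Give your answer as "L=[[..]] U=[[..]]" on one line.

L=[[1,0,0,0],[-1,1,0,0],[0,2,1,0],[2,-3,2,1]] U=[[-1,-2,1,1],[0,2,3,0],[0,0,2,-2],[0,0,0,1]]

  r1 -= -1·r0 → [0,2,3,0]
  r2 -= 0·r0 → [0,4,8,-2]
  r3 -= 2·r0 → [0,-6,-5,-3]
  r2 -= 2·r1 → [0,0,2,-2]
  r3 -= -3·r1 → [0,0,4,-3]
  r3 -= 2·r2 → [0,0,0,1]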